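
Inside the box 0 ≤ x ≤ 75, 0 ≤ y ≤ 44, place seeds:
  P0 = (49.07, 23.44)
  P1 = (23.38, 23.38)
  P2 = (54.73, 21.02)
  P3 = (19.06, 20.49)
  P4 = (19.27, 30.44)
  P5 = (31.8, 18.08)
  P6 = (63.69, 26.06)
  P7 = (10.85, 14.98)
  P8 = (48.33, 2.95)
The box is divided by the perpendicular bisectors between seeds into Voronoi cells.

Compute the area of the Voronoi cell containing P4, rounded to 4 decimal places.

Area of P4's cell: 563.4361

1. box [0,75]×[0,44]: [(0, 0) (75, 0) (75, 44) (0, 44)]
2. ⊥bis P4·P0 via (34.17,26.94): [(0, 0) (27.8418, 0) (38.1774, 44) (0, 44)]  |A|=1452.4223
3. ⊥bis P4·P1 via (21.325,26.91): [(0, 14.4956) (36.1966, 35.5675) (38.1774, 44) (0, 44)]  |A|=694.9442
4. ⊥bis P4·P2 via (37,25.73): [(0, 14.4956) (36.1966, 35.5675) (38.1774, 44) (0, 44)]  |A|=694.9442
5. ⊥bis P4·P3 via (19.165,25.465): [(0, 25.8695) (18.8541, 25.4716) (36.1966, 35.5675) (38.1774, 44) (0, 44)]  |A|=587.7219
6. ⊥bis P4·P5 via (25.535,24.26): [(0, 25.8695) (18.8541, 25.4716) (36.1966, 35.5675) (38.1774, 44) (0, 44)]  |A|=587.7219
7. ⊥bis P4·P6 via (41.48,28.25): [(0, 25.8695) (18.8541, 25.4716) (36.1966, 35.5675) (38.1774, 44) (0, 44)]  |A|=587.7219
8. ⊥bis P4·P7 via (15.06,22.71): [(0, 30.9121) (9.6321, 25.6662) (18.8541, 25.4716) (36.1966, 35.5675) (38.1774, 44) (0, 44)]  |A|=563.4361
9. ⊥bis P4·P8 via (33.8,16.695): [(0, 30.9121) (9.6321, 25.6662) (18.8541, 25.4716) (36.1966, 35.5675) (38.1774, 44) (0, 44)]  |A|=563.4361
10. canonical 6-gon: [(0, 30.9121) (9.6321, 25.6662) (18.8541, 25.4716) (36.1966, 35.5675) (38.1774, 44) (0, 44)]
11. shoelace: 563.4361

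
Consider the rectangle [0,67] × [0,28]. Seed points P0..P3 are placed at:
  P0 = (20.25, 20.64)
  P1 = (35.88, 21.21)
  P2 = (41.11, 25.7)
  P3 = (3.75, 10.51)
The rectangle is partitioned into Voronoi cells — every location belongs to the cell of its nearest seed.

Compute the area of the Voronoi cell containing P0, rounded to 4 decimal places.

Area of P0's cell: 429.8165

1. box [0,67]×[0,28]: [(0, 0) (67, 0) (67, 28) (0, 28)]
2. ⊥bis P0·P1 via (28.065,20.925): [(0, 0) (28.8281, 0) (27.807, 28) (0, 28)]  |A|=792.8912
3. ⊥bis P0·P2 via (30.68,23.17): [(0, 0) (28.8281, 0) (27.807, 28) (0, 28)]  |A|=792.8912
4. ⊥bis P0·P3 via (12,15.575): [(21.5621, 0) (28.8281, 0) (27.807, 28) (4.3718, 28)]  |A|=429.8165
5. canonical 4-gon: [(21.5621, 0) (28.8281, 0) (27.807, 28) (4.3718, 28)]
6. shoelace: 429.8165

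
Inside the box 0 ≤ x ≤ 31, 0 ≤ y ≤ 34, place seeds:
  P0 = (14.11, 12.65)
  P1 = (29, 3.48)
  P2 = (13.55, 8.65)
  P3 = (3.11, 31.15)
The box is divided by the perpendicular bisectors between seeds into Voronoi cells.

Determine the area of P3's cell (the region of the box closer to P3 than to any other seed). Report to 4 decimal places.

1. box [0,31]×[0,34]: [(0, 0) (31, 0) (31, 34) (0, 34)]
2. ⊥bis P3·P0 via (8.61,21.9): [(0, 16.7805) (28.96, 34) (0, 34)]  |A|=249.3378
3. ⊥bis P3·P1 via (16.055,17.315): [(0, 16.7805) (28.96, 34) (0, 34)]  |A|=249.3378
4. ⊥bis P3·P2 via (8.33,19.9): [(0, 16.7805) (28.96, 34) (0, 34)]  |A|=249.3378
5. canonical 3-gon: [(0, 16.7805) (28.96, 34) (0, 34)]
6. shoelace: 249.3378

Area of P3's cell: 249.3378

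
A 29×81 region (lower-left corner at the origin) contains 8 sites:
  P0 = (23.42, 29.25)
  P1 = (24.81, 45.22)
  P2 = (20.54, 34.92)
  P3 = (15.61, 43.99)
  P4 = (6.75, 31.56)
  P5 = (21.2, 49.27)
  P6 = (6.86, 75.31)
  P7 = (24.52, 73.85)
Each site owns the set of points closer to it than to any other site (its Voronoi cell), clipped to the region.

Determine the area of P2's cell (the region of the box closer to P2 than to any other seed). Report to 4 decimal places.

Area of P2's cell: 110.8654

1. box [0,29]×[0,81]: [(0, 0) (29, 0) (29, 81) (0, 81)]
2. ⊥bis P2·P0 via (21.98,32.085): [(0, 20.9206) (29, 35.6507) (29, 81) (0, 81)]  |A|=1528.7166
3. ⊥bis P2·P1 via (22.675,40.07): [(0, 49.4702) (0, 20.9206) (29, 35.6507) (29, 37.4479)]  |A|=440.0291
4. ⊥bis P2·P3 via (18.075,39.455): [(20.7072, 40.8858) (0, 29.6303) (0, 20.9206) (29, 35.6507) (29, 37.4479)]  |A|=234.6144
5. ⊥bis P2·P4 via (13.645,33.24): [(20.7072, 40.8858) (12.8259, 36.6018) (14.8134, 28.4448) (29, 35.6507) (29, 37.4479)]  |A|=110.8654
6. ⊥bis P2·P5 via (20.87,42.095): [(20.7072, 40.8858) (12.8259, 36.6018) (14.8134, 28.4448) (29, 35.6507) (29, 37.4479)]  |A|=110.8654
7. ⊥bis P2·P6 via (13.7,55.115): [(20.7072, 40.8858) (12.8259, 36.6018) (14.8134, 28.4448) (29, 35.6507) (29, 37.4479)]  |A|=110.8654
8. ⊥bis P2·P7 via (22.53,54.385): [(20.7072, 40.8858) (12.8259, 36.6018) (14.8134, 28.4448) (29, 35.6507) (29, 37.4479)]  |A|=110.8654
9. canonical 5-gon: [(20.7072, 40.8858) (12.8259, 36.6018) (14.8134, 28.4448) (29, 35.6507) (29, 37.4479)]
10. shoelace: 110.8654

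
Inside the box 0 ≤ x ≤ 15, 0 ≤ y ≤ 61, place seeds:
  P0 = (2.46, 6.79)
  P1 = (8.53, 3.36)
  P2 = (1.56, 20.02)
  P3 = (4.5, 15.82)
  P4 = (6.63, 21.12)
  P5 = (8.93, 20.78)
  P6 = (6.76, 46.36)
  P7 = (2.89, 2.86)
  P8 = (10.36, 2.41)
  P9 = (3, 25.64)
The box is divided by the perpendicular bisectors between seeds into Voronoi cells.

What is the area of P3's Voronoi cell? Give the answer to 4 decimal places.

Area of P3's cell: 72.8176

1. box [0,15]×[0,61]: [(0, 0) (15, 0) (15, 61) (0, 61)]
2. ⊥bis P3·P0 via (3.48,11.305): [(0, 12.0912) (15, 8.7025) (15, 61) (0, 61)]  |A|=759.0476
3. ⊥bis P3·P1 via (6.515,9.59): [(0, 12.0912) (8.3888, 10.196) (15, 12.3343) (15, 61) (0, 61)]  |A|=747.042
4. ⊥bis P3·P2 via (3.03,17.92): [(0, 15.799) (0, 12.0912) (8.3888, 10.196) (15, 12.3343) (15, 26.299)]  |A|=147.777
5. ⊥bis P3·P4 via (5.565,18.47): [(4.4537, 18.9166) (0, 15.799) (0, 12.0912) (8.3888, 10.196) (15, 12.3343) (15, 14.6782)]  |A|=86.4989
6. ⊥bis P3·P5 via (6.715,18.3): [(7.3097, 17.7688) (4.4537, 18.9166) (0, 15.799) (0, 12.0912) (8.3888, 10.196) (13.8212, 11.9531)]  |A|=72.8176
7. ⊥bis P3·P6 via (5.63,31.09): [(7.3097, 17.7688) (4.4537, 18.9166) (0, 15.799) (0, 12.0912) (8.3888, 10.196) (13.8212, 11.9531)]  |A|=72.8176
8. ⊥bis P3·P7 via (3.695,9.34): [(7.3097, 17.7688) (4.4537, 18.9166) (0, 15.799) (0, 12.0912) (8.3888, 10.196) (13.8212, 11.9531)]  |A|=72.8176
9. ⊥bis P3·P8 via (7.43,9.115): [(7.3097, 17.7688) (4.4537, 18.9166) (0, 15.799) (0, 12.0912) (8.3888, 10.196) (13.8212, 11.9531)]  |A|=72.8176
10. ⊥bis P3·P9 via (3.75,20.73): [(7.3097, 17.7688) (4.4537, 18.9166) (0, 15.799) (0, 12.0912) (8.3888, 10.196) (13.8212, 11.9531)]  |A|=72.8176
11. canonical 6-gon: [(7.3097, 17.7688) (4.4537, 18.9166) (0, 15.799) (0, 12.0912) (8.3888, 10.196) (13.8212, 11.9531)]
12. shoelace: 72.8176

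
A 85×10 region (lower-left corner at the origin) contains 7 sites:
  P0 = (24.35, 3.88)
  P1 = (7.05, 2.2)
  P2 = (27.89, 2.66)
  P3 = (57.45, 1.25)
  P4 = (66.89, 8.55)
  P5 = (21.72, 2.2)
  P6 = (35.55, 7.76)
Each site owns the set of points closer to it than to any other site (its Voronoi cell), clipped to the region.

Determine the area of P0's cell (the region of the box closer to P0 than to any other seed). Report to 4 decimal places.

Area of P0's cell: 49.3323

1. box [0,85]×[0,10]: [(0, 0) (85, 0) (85, 10) (0, 10)]
2. ⊥bis P0·P1 via (15.7,3.04): [(15.9952, 0) (85, 0) (85, 10) (15.0241, 10)]  |A|=694.9034
3. ⊥bis P0·P2 via (26.12,3.27): [(15.9952, 0) (24.9931, 0) (28.4394, 10) (15.0241, 10)]  |A|=112.0655
4. ⊥bis P0·P3 via (40.9,2.565): [(15.9952, 0) (24.9931, 0) (28.4394, 10) (15.0241, 10)]  |A|=112.0655
5. ⊥bis P0·P4 via (45.62,6.215): [(15.9952, 0) (24.9931, 0) (28.4394, 10) (15.0241, 10)]  |A|=112.0655
6. ⊥bis P0·P5 via (23.035,3.04): [(24.9769, 0) (24.9931, 0) (28.4394, 10) (18.5891, 10)]  |A|=49.3323
7. ⊥bis P0·P6 via (29.95,5.82): [(24.9769, 0) (24.9931, 0) (28.4394, 10) (18.5891, 10)]  |A|=49.3323
8. canonical 4-gon: [(24.9769, 0) (24.9931, 0) (28.4394, 10) (18.5891, 10)]
9. shoelace: 49.3323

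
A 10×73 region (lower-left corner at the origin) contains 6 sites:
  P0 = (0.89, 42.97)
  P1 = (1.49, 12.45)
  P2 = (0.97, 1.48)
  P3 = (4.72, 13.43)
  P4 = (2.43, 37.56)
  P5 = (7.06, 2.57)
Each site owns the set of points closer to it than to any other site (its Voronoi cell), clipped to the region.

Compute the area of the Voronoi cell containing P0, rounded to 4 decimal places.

Area of P0's cell: 317.8424

1. box [0,10]×[0,73]: [(0, 0) (10, 0) (10, 73) (0, 73)]
2. ⊥bis P0·P1 via (1.19,27.71): [(0, 27.6866) (10, 27.8832) (10, 73) (0, 73)]  |A|=452.151
3. ⊥bis P0·P2 via (0.93,22.225): [(0, 27.6866) (10, 27.8832) (10, 73) (0, 73)]  |A|=452.151
4. ⊥bis P0·P3 via (2.805,28.2): [(0, 27.8363) (10, 29.1329) (10, 73) (0, 73)]  |A|=445.1541
5. ⊥bis P0·P4 via (1.66,40.265): [(0, 39.7925) (10, 42.639) (10, 73) (0, 73)]  |A|=317.8424
6. ⊥bis P0·P5 via (3.975,22.77): [(0, 39.7925) (10, 42.639) (10, 73) (0, 73)]  |A|=317.8424
7. canonical 4-gon: [(0, 39.7925) (10, 42.639) (10, 73) (0, 73)]
8. shoelace: 317.8424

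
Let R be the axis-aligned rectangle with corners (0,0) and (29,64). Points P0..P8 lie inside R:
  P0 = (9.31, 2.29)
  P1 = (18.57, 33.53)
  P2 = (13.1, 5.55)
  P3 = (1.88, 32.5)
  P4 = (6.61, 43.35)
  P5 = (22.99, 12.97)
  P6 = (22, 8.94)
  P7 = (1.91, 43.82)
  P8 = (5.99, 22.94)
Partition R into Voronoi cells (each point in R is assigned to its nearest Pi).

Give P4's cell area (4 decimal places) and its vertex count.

1. box [0,29]×[0,64]: [(0, 0) (29, 0) (29, 64) (0, 64)]
2. ⊥bis P4·P0 via (7.96,22.82): [(0, 22.2966) (29, 24.2035) (29, 64) (0, 64)]  |A|=1181.7484
3. ⊥bis P4·P1 via (12.59,38.44): [(0, 23.1064) (29, 58.4261) (29, 64) (0, 64)]  |A|=673.7793
4. ⊥bis P4·P2 via (9.855,24.45): [(0, 23.1064) (29, 58.4261) (29, 64) (0, 64)]  |A|=673.7793
5. ⊥bis P4·P3 via (4.245,37.925): [(0, 39.7756) (10.0789, 35.3817) (29, 58.4261) (29, 64) (0, 64)]  |A|=589.7752
6. ⊥bis P4·P5 via (14.8,28.16): [(0, 39.7756) (10.0789, 35.3817) (29, 58.4261) (29, 64) (0, 64)]  |A|=589.7752
7. ⊥bis P4·P6 via (14.305,26.145): [(0, 39.7756) (10.0789, 35.3817) (29, 58.4261) (29, 64) (0, 64)]  |A|=589.7752
8. ⊥bis P4·P7 via (4.26,43.585): [(3.717, 38.1552) (10.0789, 35.3817) (29, 58.4261) (29, 64) (6.3015, 64)]  |A|=463.3233
9. ⊥bis P4·P8 via (6.3,33.145): [(3.717, 38.1552) (10.0789, 35.3817) (29, 58.4261) (29, 64) (6.3015, 64)]  |A|=463.3233
10. canonical 5-gon: [(3.717, 38.1552) (10.0789, 35.3817) (29, 58.4261) (29, 64) (6.3015, 64)]
11. shoelace: 463.3233

Area of P4's cell: 463.3233 (5 vertices)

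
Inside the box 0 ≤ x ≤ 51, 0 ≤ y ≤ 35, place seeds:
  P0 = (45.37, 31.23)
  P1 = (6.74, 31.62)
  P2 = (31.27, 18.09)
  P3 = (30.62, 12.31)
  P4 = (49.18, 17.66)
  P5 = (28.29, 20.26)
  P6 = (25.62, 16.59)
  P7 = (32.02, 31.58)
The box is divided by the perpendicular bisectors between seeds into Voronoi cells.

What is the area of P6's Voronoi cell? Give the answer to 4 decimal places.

1. box [0,51]×[0,35]: [(0, 0) (51, 0) (51, 35) (0, 35)]
2. ⊥bis P6·P0 via (35.495,23.91): [(0, 0) (51, 0) (51, 2.9931) (27.2744, 35) (0, 35)]  |A|=1405.3077
3. ⊥bis P6·P1 via (16.18,24.105): [(0, 3.7804) (0, 0) (51, 0) (51, 2.9931) (27.2744, 35) (24.8533, 35)]  |A|=1017.353
4. ⊥bis P6·P2 via (28.445,17.34): [(24.0308, 33.9668) (0, 3.7804) (0, 0) (33.0485, 0)]  |A|=606.7001
5. ⊥bis P6·P3 via (28.12,14.45): [(28.9537, 15.4239) (24.0308, 33.9668) (0, 3.7804) (0, 0) (15.7508, 0)]  |A|=473.3005
6. ⊥bis P6·P4 via (37.4,17.125): [(28.9537, 15.4239) (24.0308, 33.9668) (0, 3.7804) (0, 0) (15.7508, 0)]  |A|=473.3005
7. ⊥bis P6·P5 via (26.955,18.425): [(28.9537, 15.4239) (28.4447, 17.3412) (17.2684, 25.4722) (0, 3.7804) (0, 0) (15.7508, 0)]  |A|=398.339
8. ⊥bis P6·P7 via (28.82,24.085): [(28.9537, 15.4239) (28.4447, 17.3412) (17.2684, 25.4722) (0, 3.7804) (0, 0) (15.7508, 0)]  |A|=398.339
9. canonical 6-gon: [(28.9537, 15.4239) (28.4447, 17.3412) (17.2684, 25.4722) (0, 3.7804) (0, 0) (15.7508, 0)]
10. shoelace: 398.339

Area of P6's cell: 398.3390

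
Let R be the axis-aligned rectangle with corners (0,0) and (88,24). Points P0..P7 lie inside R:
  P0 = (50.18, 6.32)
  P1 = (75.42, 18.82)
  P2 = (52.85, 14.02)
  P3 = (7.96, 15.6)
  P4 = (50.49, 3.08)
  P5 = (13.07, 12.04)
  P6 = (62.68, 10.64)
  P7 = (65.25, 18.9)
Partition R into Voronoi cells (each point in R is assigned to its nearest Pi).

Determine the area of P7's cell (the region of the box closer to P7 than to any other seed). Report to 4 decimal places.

Area of P7's cell: 117.8553

1. box [0,88]×[0,24]: [(0, 0) (88, 0) (88, 24) (0, 24)]
2. ⊥bis P7·P0 via (57.715,12.61): [(68.2415, 0) (88, 0) (88, 24) (48.207, 24)]  |A|=714.619
3. ⊥bis P7·P1 via (70.335,18.86): [(68.2415, 0) (70.1866, 0) (70.3754, 24) (48.207, 24)]  |A|=289.3638
4. ⊥bis P7·P2 via (59.05,16.46): [(63.1074, 6.1503) (68.2415, 0) (70.1866, 0) (70.3754, 24) (56.0826, 24)]  |A|=219.0746
5. ⊥bis P7·P3 via (36.605,17.25): [(63.1074, 6.1503) (68.2415, 0) (70.1866, 0) (70.3754, 24) (56.0826, 24)]  |A|=219.0746
6. ⊥bis P7·P4 via (57.87,10.99): [(63.1074, 6.1503) (63.2838, 5.9389) (69.6493, 0) (70.1866, 0) (70.3754, 24) (56.0826, 24)]  |A|=214.8942
7. ⊥bis P7·P5 via (39.16,15.47): [(63.1074, 6.1503) (63.2838, 5.9389) (69.6493, 0) (70.1866, 0) (70.3754, 24) (56.0826, 24)]  |A|=214.8942
8. ⊥bis P7·P6 via (63.965,14.77): [(59.1221, 16.2768) (70.2874, 12.8029) (70.3754, 24) (56.0826, 24)]  |A|=117.8553
9. canonical 4-gon: [(59.1221, 16.2768) (70.2874, 12.8029) (70.3754, 24) (56.0826, 24)]
10. shoelace: 117.8553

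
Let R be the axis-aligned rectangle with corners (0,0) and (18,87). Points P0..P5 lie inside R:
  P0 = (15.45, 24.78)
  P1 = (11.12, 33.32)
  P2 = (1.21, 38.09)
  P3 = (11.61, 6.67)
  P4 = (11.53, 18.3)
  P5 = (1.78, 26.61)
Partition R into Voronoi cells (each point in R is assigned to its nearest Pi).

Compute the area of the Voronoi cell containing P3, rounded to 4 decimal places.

1. box [0,18]×[0,87]: [(0, 0) (18, 0) (18, 87) (0, 87)]
2. ⊥bis P3·P0 via (13.53,15.725): [(0, 18.5939) (0, 0) (18, 0) (18, 14.7772)]  |A|=300.3395
3. ⊥bis P3·P1 via (11.365,19.995): [(0, 18.5939) (0, 0) (18, 0) (18, 14.7772)]  |A|=300.3395
4. ⊥bis P3·P2 via (6.41,22.38): [(0, 18.5939) (0, 0) (18, 0) (18, 14.7772)]  |A|=300.3395
5. ⊥bis P3·P4 via (11.57,12.485): [(0, 12.4054) (0, 0) (18, 0) (18, 12.5292)]  |A|=224.4118
6. ⊥bis P3·P5 via (6.695,16.64): [(0, 12.4054) (0, 0) (18, 0) (18, 12.5292)]  |A|=224.4118
7. canonical 4-gon: [(0, 12.4054) (0, 0) (18, 0) (18, 12.5292)]
8. shoelace: 224.4118

Area of P3's cell: 224.4118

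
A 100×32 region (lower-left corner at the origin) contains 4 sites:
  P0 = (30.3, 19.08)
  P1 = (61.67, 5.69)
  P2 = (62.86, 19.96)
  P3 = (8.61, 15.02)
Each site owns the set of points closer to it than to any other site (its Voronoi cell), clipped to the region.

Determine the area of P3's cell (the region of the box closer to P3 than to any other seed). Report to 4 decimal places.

Area of P3's cell: 628.8493

1. box [0,100]×[0,32]: [(0, 0) (100, 0) (100, 32) (0, 32)]
2. ⊥bis P3·P0 via (19.455,17.05): [(0, 0) (22.6465, 0) (16.6566, 32) (0, 32)]  |A|=628.8493
3. ⊥bis P3·P1 via (35.14,10.355): [(0, 0) (22.6465, 0) (16.6566, 32) (0, 32)]  |A|=628.8493
4. ⊥bis P3·P2 via (35.735,17.49): [(0, 0) (22.6465, 0) (16.6566, 32) (0, 32)]  |A|=628.8493
5. canonical 4-gon: [(0, 0) (22.6465, 0) (16.6566, 32) (0, 32)]
6. shoelace: 628.8493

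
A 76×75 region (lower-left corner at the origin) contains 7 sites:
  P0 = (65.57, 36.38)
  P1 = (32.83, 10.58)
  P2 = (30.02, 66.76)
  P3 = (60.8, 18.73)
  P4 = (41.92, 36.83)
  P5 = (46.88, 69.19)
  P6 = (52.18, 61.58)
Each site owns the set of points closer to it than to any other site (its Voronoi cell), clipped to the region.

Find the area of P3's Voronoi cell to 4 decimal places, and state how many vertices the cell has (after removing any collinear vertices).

Area of P3's cell: 764.3495 (5 vertices)

1. box [0,76]×[0,75]: [(0, 0) (76, 0) (76, 75) (0, 75)]
2. ⊥bis P3·P0 via (63.185,27.555): [(0, 44.6311) (0, 0) (76, 0) (76, 24.0917)]  |A|=2611.4642
3. ⊥bis P3·P1 via (46.815,14.655): [(41.3356, 33.4599) (51.0852, 0) (76, 0) (76, 24.0917)]  |A|=834.3856
4. ⊥bis P3·P2 via (45.41,42.745): [(41.3356, 33.4599) (51.0852, 0) (76, 0) (76, 24.0917)]  |A|=834.3856
5. ⊥bis P3·P4 via (51.36,27.78): [(53.622, 30.1395) (44.9414, 21.0848) (51.0852, 0) (76, 0) (76, 24.0917)]  |A|=764.3495
6. ⊥bis P3·P5 via (53.84,43.96): [(53.622, 30.1395) (44.9414, 21.0848) (51.0852, 0) (76, 0) (76, 24.0917)]  |A|=764.3495
7. ⊥bis P3·P6 via (56.49,40.155): [(53.622, 30.1395) (44.9414, 21.0848) (51.0852, 0) (76, 0) (76, 24.0917)]  |A|=764.3495
8. canonical 5-gon: [(53.622, 30.1395) (44.9414, 21.0848) (51.0852, 0) (76, 0) (76, 24.0917)]
9. shoelace: 764.3495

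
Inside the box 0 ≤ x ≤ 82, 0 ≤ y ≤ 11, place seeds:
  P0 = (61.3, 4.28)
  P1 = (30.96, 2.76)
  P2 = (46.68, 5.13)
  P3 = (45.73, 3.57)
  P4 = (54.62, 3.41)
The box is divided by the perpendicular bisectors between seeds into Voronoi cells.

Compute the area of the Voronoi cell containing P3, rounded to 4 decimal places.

Area of P3's cell: 66.1215

1. box [0,82]×[0,11]: [(0, 0) (82, 0) (82, 11) (0, 11)]
2. ⊥bis P3·P0 via (53.515,3.925): [(0, 0) (53.694, 0) (53.1924, 11) (0, 11)]  |A|=587.875
3. ⊥bis P3·P1 via (38.345,3.165): [(38.5186, 0) (53.694, 0) (53.1924, 11) (37.9153, 11)]  |A|=167.4886
4. ⊥bis P3·P2 via (46.205,4.35): [(38.0062, 9.3429) (38.5186, 0) (53.3482, 0)]  |A|=69.2754
5. ⊥bis P3·P4 via (50.175,3.49): [(50.1473, 1.9493) (38.0062, 9.3429) (38.5186, 0) (50.1122, 0)]  |A|=66.1215
6. canonical 4-gon: [(50.1473, 1.9493) (38.0062, 9.3429) (38.5186, 0) (50.1122, 0)]
7. shoelace: 66.1215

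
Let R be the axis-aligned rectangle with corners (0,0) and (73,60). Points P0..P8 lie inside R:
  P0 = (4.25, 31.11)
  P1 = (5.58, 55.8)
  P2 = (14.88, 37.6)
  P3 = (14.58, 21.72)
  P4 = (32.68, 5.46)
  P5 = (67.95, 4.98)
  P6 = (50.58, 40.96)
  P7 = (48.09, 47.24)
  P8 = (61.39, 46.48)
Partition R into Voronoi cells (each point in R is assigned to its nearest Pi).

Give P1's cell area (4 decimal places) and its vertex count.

Area of P1's cell: 314.4599 (5 vertices)

1. box [0,73]×[0,60]: [(0, 0) (73, 0) (73, 60) (0, 60)]
2. ⊥bis P1·P0 via (4.915,43.455): [(0, 43.7198) (73, 39.7874) (73, 60) (0, 60)]  |A|=1331.9886
3. ⊥bis P1·P2 via (10.23,46.7): [(0, 43.7198) (3.9783, 43.5055) (36.258, 60) (0, 60)]  |A|=331.4132
4. ⊥bis P1·P3 via (10.08,38.76): [(0, 43.7198) (3.9783, 43.5055) (36.258, 60) (0, 60)]  |A|=331.4132
5. ⊥bis P1·P4 via (19.13,30.63): [(0, 43.7198) (3.9783, 43.5055) (36.258, 60) (0, 60)]  |A|=331.4132
6. ⊥bis P1·P5 via (36.765,30.39): [(0, 43.7198) (3.9783, 43.5055) (36.258, 60) (0, 60)]  |A|=331.4132
7. ⊥bis P1·P6 via (28.08,48.38): [(0, 43.7198) (3.9783, 43.5055) (31.0313, 57.3292) (31.912, 60) (0, 60)]  |A|=325.6096
8. ⊥bis P1·P7 via (26.835,51.52): [(0, 43.7198) (3.9783, 43.5055) (27.6576, 55.6053) (28.5426, 60) (0, 60)]  |A|=314.4599
9. ⊥bis P1·P8 via (33.485,51.14): [(0, 43.7198) (3.9783, 43.5055) (27.6576, 55.6053) (28.5426, 60) (0, 60)]  |A|=314.4599
10. canonical 5-gon: [(0, 43.7198) (3.9783, 43.5055) (27.6576, 55.6053) (28.5426, 60) (0, 60)]
11. shoelace: 314.4599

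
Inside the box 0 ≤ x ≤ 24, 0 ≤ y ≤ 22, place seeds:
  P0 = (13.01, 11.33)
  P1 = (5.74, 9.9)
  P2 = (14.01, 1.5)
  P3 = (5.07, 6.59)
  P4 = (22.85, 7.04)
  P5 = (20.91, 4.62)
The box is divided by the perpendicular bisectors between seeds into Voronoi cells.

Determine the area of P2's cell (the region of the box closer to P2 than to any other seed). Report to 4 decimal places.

Area of P2's cell: 53.3549

1. box [0,24]×[0,22]: [(0, 0) (24, 0) (24, 22) (0, 22)]
2. ⊥bis P2·P0 via (13.51,6.415): [(0, 5.0406) (0, 0) (24, 0) (24, 7.4821)]  |A|=150.2733
3. ⊥bis P2·P1 via (9.875,5.7): [(10.266, 6.085) (4.0854, 0) (24, 0) (24, 7.4821)]  |A|=111.9698
4. ⊥bis P2·P3 via (9.54,4.045): [(10.7282, 6.132) (7.237, 0) (24, 0) (24, 7.4821)]  |A|=101.0461
5. ⊥bis P2·P4 via (18.43,4.27): [(16.8714, 6.757) (10.7282, 6.132) (7.237, 0) (21.106, 0)]  |A|=64.6003
6. ⊥bis P2·P5 via (17.46,3.06): [(15.836, 6.6516) (10.7282, 6.132) (7.237, 0) (18.8437, 0)]  |A|=53.3549
7. canonical 4-gon: [(15.836, 6.6516) (10.7282, 6.132) (7.237, 0) (18.8437, 0)]
8. shoelace: 53.3549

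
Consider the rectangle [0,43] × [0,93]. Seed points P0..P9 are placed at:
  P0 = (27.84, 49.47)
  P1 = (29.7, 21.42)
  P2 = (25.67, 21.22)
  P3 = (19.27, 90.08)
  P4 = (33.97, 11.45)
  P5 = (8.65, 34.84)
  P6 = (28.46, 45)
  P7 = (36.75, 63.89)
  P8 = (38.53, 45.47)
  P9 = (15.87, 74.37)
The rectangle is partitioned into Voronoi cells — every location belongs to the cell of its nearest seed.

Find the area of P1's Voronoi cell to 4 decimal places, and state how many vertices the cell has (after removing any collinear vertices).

1. box [0,43]×[0,93]: [(0, 0) (43, 0) (43, 93) (0, 93)]
2. ⊥bis P1·P0 via (28.77,35.445): [(0, 33.5373) (0, 0) (43, 0) (43, 36.3886)]  |A|=1503.4058
3. ⊥bis P1·P2 via (27.685,21.32): [(26.9899, 35.327) (28.7431, 0) (43, 0) (43, 36.3886)]  |A|=543.1202
4. ⊥bis P1·P3 via (24.485,55.75): [(26.9899, 35.327) (28.7431, 0) (43, 0) (43, 36.3886)]  |A|=543.1202
5. ⊥bis P1·P4 via (31.835,16.435): [(26.9899, 35.327) (28.0088, 14.7963) (43, 21.2168) (43, 36.3886)]  |A|=278.6123
6. ⊥bis P1·P5 via (19.175,28.13): [(26.9899, 35.327) (28.0088, 14.7963) (43, 21.2168) (43, 36.3886)]  |A|=278.6123
7. ⊥bis P1·P6 via (29.08,33.21): [(27.1001, 33.1059) (28.0088, 14.7963) (43, 21.2168) (43, 33.942)]  |A|=241.3237
8. ⊥bis P1·P7 via (33.225,42.655): [(27.1001, 33.1059) (28.0088, 14.7963) (43, 21.2168) (43, 33.942)]  |A|=241.3237
9. ⊥bis P1·P8 via (34.115,33.445): [(34.0441, 33.471) (27.1001, 33.1059) (28.0088, 14.7963) (43, 21.2168) (43, 30.1829)]  |A|=224.4904
10. ⊥bis P1·P9 via (22.785,47.895): [(34.0441, 33.471) (27.1001, 33.1059) (28.0088, 14.7963) (43, 21.2168) (43, 30.1829)]  |A|=224.4904
11. canonical 5-gon: [(34.0441, 33.471) (27.1001, 33.1059) (28.0088, 14.7963) (43, 21.2168) (43, 30.1829)]
12. shoelace: 224.4904

Area of P1's cell: 224.4904 (5 vertices)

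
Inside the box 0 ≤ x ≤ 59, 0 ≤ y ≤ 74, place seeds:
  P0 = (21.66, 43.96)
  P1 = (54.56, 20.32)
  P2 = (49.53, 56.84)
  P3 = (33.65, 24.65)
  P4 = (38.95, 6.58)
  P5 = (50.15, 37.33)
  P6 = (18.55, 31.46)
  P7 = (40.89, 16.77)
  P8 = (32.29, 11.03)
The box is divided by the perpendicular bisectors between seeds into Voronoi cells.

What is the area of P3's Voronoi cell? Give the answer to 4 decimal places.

1. box [0,59]×[0,74]: [(0, 0) (59, 0) (59, 74) (0, 74)]
2. ⊥bis P3·P0 via (27.655,34.305): [(0, 17.1334) (0, 0) (59, 0) (59, 53.7678)]  |A|=2091.5854
3. ⊥bis P3·P1 via (44.105,22.485): [(49.341, 47.7703) (0, 17.1334) (0, 0) (39.4489, 0)]  |A|=1364.9324
4. ⊥bis P3·P2 via (41.59,40.745): [(47.3027, 37.9268) (39.6043, 41.7246) (0, 17.1334) (0, 0) (39.4489, 0)]  |A|=1323.1724
5. ⊥bis P3·P4 via (36.3,15.615): [(43.0951, 17.608) (47.3027, 37.9268) (39.6043, 41.7246) (0, 17.1334) (0, 4.9681)]  |A|=868.8145
6. ⊥bis P3·P5 via (41.9,30.99): [(43.0951, 17.608) (45.0243, 26.9245) (35.5738, 39.222) (0, 17.1334) (0, 4.9681)]  |A|=785.5303
7. ⊥bis P3·P6 via (26.1,28.055): [(18.0795, 10.2708) (43.0951, 17.608) (45.0243, 26.9245) (35.5738, 39.222) (29.4102, 35.3949)]  |A|=409.5656
8. ⊥bis P3·P7 via (37.27,20.71): [(18.0795, 10.2708) (29.5791, 13.6437) (44.6144, 27.4579) (35.5738, 39.222) (29.4102, 35.3949)]  |A|=343.5876
9. ⊥bis P3·P8 via (32.97,17.84): [(21.9877, 18.9366) (34.031, 17.7341) (44.6144, 27.4579) (35.5738, 39.222) (29.4102, 35.3949)]  |A|=273.0446
10. canonical 5-gon: [(21.9877, 18.9366) (34.031, 17.7341) (44.6144, 27.4579) (35.5738, 39.222) (29.4102, 35.3949)]
11. shoelace: 273.0446

Area of P3's cell: 273.0446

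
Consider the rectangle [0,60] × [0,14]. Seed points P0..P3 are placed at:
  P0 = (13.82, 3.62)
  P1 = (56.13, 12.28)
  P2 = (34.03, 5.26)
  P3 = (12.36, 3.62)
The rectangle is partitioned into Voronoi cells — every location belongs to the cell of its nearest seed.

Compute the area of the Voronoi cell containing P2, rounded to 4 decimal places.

1. box [0,60]×[0,14]: [(0, 0) (60, 0) (60, 14) (0, 14)]
2. ⊥bis P2·P0 via (23.925,4.44): [(24.2853, 0) (60, 0) (60, 14) (23.1492, 14)]  |A|=507.9583
3. ⊥bis P2·P1 via (45.08,8.77): [(24.2853, 0) (47.8658, 0) (43.4187, 14) (23.1492, 14)]  |A|=306.9496
4. ⊥bis P2·P3 via (23.195,4.44): [(24.2853, 0) (47.8658, 0) (43.4187, 14) (23.1492, 14)]  |A|=306.9496
5. canonical 4-gon: [(24.2853, 0) (47.8658, 0) (43.4187, 14) (23.1492, 14)]
6. shoelace: 306.9496

Area of P2's cell: 306.9496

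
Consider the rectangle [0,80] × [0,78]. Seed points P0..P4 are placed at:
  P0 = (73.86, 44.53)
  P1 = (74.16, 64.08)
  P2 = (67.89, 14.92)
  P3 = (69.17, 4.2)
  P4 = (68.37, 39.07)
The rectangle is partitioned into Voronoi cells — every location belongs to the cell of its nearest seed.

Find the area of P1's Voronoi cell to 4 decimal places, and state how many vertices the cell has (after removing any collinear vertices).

1. box [0,80]×[0,78]: [(0, 0) (80, 0) (80, 78) (0, 78)]
2. ⊥bis P1·P0 via (74.01,54.305): [(0, 55.4407) (80, 54.2131) (80, 78) (0, 78)]  |A|=1853.8486
3. ⊥bis P1·P2 via (71.025,39.5): [(0, 55.4407) (80, 54.2131) (80, 78) (0, 78)]  |A|=1853.8486
4. ⊥bis P1·P3 via (71.665,34.14): [(0, 55.4407) (80, 54.2131) (80, 78) (0, 78)]  |A|=1853.8486
5. ⊥bis P1·P4 via (71.265,51.575): [(0, 68.0734) (58.4407, 54.5439) (80, 54.2131) (80, 78) (0, 78)]  |A|=1484.7174
6. canonical 5-gon: [(0, 68.0734) (58.4407, 54.5439) (80, 54.2131) (80, 78) (0, 78)]
7. shoelace: 1484.7174

Area of P1's cell: 1484.7174 (5 vertices)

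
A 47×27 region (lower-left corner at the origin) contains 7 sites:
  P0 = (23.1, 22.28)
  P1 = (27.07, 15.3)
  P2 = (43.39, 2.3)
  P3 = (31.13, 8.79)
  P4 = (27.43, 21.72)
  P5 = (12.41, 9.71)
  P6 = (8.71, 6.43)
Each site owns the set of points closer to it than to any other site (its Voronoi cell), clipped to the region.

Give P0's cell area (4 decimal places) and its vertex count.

1. box [0,47]×[0,27]: [(0, 0) (47, 0) (47, 27) (0, 27)]
2. ⊥bis P0·P1 via (25.085,18.79): [(0, 4.5225) (39.5197, 27) (0, 27)]  |A|=444.153
3. ⊥bis P0·P2 via (33.245,12.29): [(0, 4.5225) (39.5197, 27) (0, 27)]  |A|=444.153
4. ⊥bis P0·P3 via (27.115,15.535): [(0, 4.5225) (39.5197, 27) (0, 27)]  |A|=444.153
5. ⊥bis P0·P4 via (25.265,22): [(0, 4.5225) (24.8312, 18.6456) (25.9117, 27) (0, 27)]  |A|=387.3096
6. ⊥bis P0·P5 via (17.755,15.995): [(18.7232, 15.1716) (24.8312, 18.6456) (25.9117, 27) (4.8146, 27)]  |A|=148.4094
7. ⊥bis P0·P6 via (15.905,14.355): [(18.7232, 15.1716) (24.8312, 18.6456) (25.9117, 27) (4.8146, 27)]  |A|=148.4094
8. canonical 4-gon: [(18.7232, 15.1716) (24.8312, 18.6456) (25.9117, 27) (4.8146, 27)]
9. shoelace: 148.4094

Area of P0's cell: 148.4094 (4 vertices)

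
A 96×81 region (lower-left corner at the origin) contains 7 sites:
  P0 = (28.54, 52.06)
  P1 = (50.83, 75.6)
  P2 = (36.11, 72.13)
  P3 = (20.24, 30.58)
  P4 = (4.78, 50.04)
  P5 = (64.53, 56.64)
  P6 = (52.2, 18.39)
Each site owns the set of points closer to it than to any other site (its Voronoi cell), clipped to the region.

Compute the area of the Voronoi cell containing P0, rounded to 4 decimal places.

1. box [0,96]×[0,81]: [(0, 0) (96, 0) (96, 81) (0, 81)]
2. ⊥bis P0·P1 via (39.685,63.83): [(0, 0) (96, 0) (96, 10.5054) (21.5521, 81) (0, 81)]  |A|=5151.913
3. ⊥bis P0·P2 via (32.325,62.095): [(0, 74.2873) (0, 0) (96, 0) (96, 10.5054) (47.603, 56.3324)]  |A|=4726.3224
4. ⊥bis P0·P3 via (24.39,41.32): [(0, 74.2873) (0, 50.7444) (90.3905, 15.817) (47.603, 56.3324)]  |A|=1644.233
5. ⊥bis P0·P4 via (16.66,51.05): [(15.1709, 68.5652) (17.2527, 44.0779) (90.3905, 15.817) (47.603, 56.3324)]  |A|=1261.3521
6. ⊥bis P0·P5 via (46.535,54.35): [(46.2162, 56.8555) (15.1709, 68.5652) (17.2527, 44.0779) (49.4242, 31.6466)]  |A|=753.4814
7. ⊥bis P0·P6 via (40.37,35.225): [(48.263, 40.7714) (46.2162, 56.8555) (15.1709, 68.5652) (17.2527, 44.0779) (40.2968, 35.1735)]  |A|=713.8863
8. canonical 5-gon: [(48.263, 40.7714) (46.2162, 56.8555) (15.1709, 68.5652) (17.2527, 44.0779) (40.2968, 35.1735)]
9. shoelace: 713.8863

Area of P0's cell: 713.8863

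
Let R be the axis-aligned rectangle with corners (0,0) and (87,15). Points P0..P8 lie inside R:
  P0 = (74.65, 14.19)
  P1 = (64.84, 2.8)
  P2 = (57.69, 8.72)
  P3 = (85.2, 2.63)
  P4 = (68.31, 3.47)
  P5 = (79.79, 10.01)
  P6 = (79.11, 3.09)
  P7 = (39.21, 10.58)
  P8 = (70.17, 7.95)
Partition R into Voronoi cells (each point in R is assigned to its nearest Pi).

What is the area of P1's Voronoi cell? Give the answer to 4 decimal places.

1. box [0,87]×[0,15]: [(0, 0) (87, 0) (87, 15) (0, 15)]
2. ⊥bis P1·P0 via (69.745,8.495): [(0, 0) (79.6082, 0) (62.1923, 15) (0, 15)]  |A|=1063.5038
3. ⊥bis P1·P2 via (61.265,5.76): [(56.4959, 0) (79.6082, 0) (66.1168, 11.6199)]  |A|=134.2813
4. ⊥bis P1·P3 via (75.02,2.715): [(56.4959, 0) (74.9973, 0) (75.0303, 3.9429) (66.1168, 11.6199)]  |A|=125.1911
5. ⊥bis P1·P4 via (66.575,3.135): [(65.1599, 10.4641) (56.4959, 0) (67.1803, 0)]  |A|=55.9015
6. ⊥bis P1·P5 via (72.315,6.405): [(65.1599, 10.4641) (56.4959, 0) (67.1803, 0)]  |A|=55.9015
7. ⊥bis P1·P6 via (71.975,2.945): [(65.1599, 10.4641) (56.4959, 0) (67.1803, 0)]  |A|=55.9015
8. ⊥bis P1·P7 via (52.025,6.69): [(65.1599, 10.4641) (56.4959, 0) (67.1803, 0)]  |A|=55.9015
9. ⊥bis P1·P8 via (67.505,5.375): [(65.8022, 7.1373) (63.9729, 9.0305) (56.4959, 0) (67.1803, 0)]  |A|=53.4667
10. canonical 4-gon: [(65.8022, 7.1373) (63.9729, 9.0305) (56.4959, 0) (67.1803, 0)]
11. shoelace: 53.4667

Area of P1's cell: 53.4667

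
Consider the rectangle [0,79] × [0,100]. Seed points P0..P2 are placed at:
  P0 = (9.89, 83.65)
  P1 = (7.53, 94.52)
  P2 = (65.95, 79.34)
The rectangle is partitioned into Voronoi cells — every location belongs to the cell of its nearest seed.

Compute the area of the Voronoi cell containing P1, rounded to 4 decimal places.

Area of P1's cell: 336.8061

1. box [0,79]×[0,100]: [(0, 0) (79, 0) (79, 100) (0, 100)]
2. ⊥bis P1·P0 via (8.71,89.085): [(0, 87.194) (58.9837, 100) (0, 100)]  |A|=377.6741
3. ⊥bis P1·P2 via (36.74,86.93): [(0, 87.194) (39.0093, 95.6633) (40.1361, 100) (0, 100)]  |A|=336.8061
4. canonical 4-gon: [(0, 87.194) (39.0093, 95.6633) (40.1361, 100) (0, 100)]
5. shoelace: 336.8061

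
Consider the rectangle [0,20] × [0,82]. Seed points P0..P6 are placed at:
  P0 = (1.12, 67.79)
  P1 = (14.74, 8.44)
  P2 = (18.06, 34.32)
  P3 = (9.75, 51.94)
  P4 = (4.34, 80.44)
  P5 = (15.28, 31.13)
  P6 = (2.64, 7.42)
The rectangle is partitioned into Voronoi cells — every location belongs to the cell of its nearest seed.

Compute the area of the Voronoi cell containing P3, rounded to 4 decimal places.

1. box [0,20]×[0,82]: [(0, 0) (20, 0) (20, 82) (0, 82)]
2. ⊥bis P3·P0 via (5.435,59.865): [(0, 56.9058) (0, 0) (20, 0) (20, 67.7953)]  |A|=1247.011
3. ⊥bis P3·P1 via (12.245,30.19): [(0, 56.9058) (0, 28.7853) (20, 31.0796) (20, 67.7953)]  |A|=648.3616
4. ⊥bis P3·P2 via (13.905,43.13): [(0, 56.9058) (0, 36.5721) (20, 46.0045) (20, 67.7953)]  |A|=421.2447
5. ⊥bis P3·P4 via (7.045,66.19): [(0, 56.9058) (0, 36.5721) (20, 46.0045) (20, 67.7953)]  |A|=421.2447
6. ⊥bis P3·P5 via (12.515,41.535): [(0, 56.9058) (0, 38.2093) (7.9521, 40.3225) (20, 46.0045) (20, 67.7953)]  |A|=414.7351
7. ⊥bis P3·P6 via (6.195,29.68): [(0, 56.9058) (0, 38.2093) (7.9521, 40.3225) (20, 46.0045) (20, 67.7953)]  |A|=414.7351
8. canonical 5-gon: [(0, 56.9058) (0, 38.2093) (7.9521, 40.3225) (20, 46.0045) (20, 67.7953)]
9. shoelace: 414.7351

Area of P3's cell: 414.7351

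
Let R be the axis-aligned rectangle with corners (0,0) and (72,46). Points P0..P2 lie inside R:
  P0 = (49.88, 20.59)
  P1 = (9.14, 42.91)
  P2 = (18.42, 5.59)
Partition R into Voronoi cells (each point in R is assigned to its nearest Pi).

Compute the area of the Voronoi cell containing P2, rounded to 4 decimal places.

1. box [0,72]×[0,46]: [(0, 0) (72, 0) (72, 46) (0, 46)]
2. ⊥bis P2·P0 via (34.15,13.09): [(0, 0) (40.3913, 0) (18.4586, 46) (0, 46)]  |A|=1353.5478
3. ⊥bis P2·P1 via (13.78,24.25): [(0, 20.8235) (0, 0) (40.3913, 0) (27.2339, 27.5954)]  |A|=840.859
4. canonical 4-gon: [(0, 20.8235) (0, 0) (40.3913, 0) (27.2339, 27.5954)]
5. shoelace: 840.859

Area of P2's cell: 840.8590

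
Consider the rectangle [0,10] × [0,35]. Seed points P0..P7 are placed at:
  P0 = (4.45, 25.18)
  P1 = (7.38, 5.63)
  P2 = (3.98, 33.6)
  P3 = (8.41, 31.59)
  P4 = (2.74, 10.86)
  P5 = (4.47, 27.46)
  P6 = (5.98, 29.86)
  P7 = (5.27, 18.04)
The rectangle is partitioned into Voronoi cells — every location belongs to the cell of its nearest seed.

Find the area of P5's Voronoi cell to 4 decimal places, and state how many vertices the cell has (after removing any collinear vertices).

1. box [0,10]×[0,35]: [(0, 0) (10, 0) (10, 35) (0, 35)]
2. ⊥bis P5·P0 via (4.46,26.32): [(0, 26.3591) (10, 26.2714) (10, 35) (0, 35)]  |A|=86.8474
3. ⊥bis P5·P1 via (5.925,16.545): [(0, 26.3591) (10, 26.2714) (10, 35) (0, 35)]  |A|=86.8474
4. ⊥bis P5·P2 via (4.225,30.53): [(0, 30.1928) (0, 26.3591) (10, 26.2714) (10, 30.9909)]  |A|=42.7659
5. ⊥bis P5·P3 via (6.44,29.525): [(5.2969, 30.6155) (0, 30.1928) (0, 26.3591) (9.8491, 26.2727)]  |A|=31.3431
6. ⊥bis P5·P4 via (3.605,19.16): [(5.2969, 30.6155) (0, 30.1928) (0, 26.3591) (9.8491, 26.2727)]  |A|=31.3431
7. ⊥bis P5·P6 via (5.225,28.66): [(2.4748, 30.3903) (0, 30.1928) (0, 26.3591) (9.0076, 26.2801)]  |A|=22.9974
8. ⊥bis P5·P7 via (4.87,22.75): [(2.4748, 30.3903) (0, 30.1928) (0, 26.3591) (9.0076, 26.2801)]  |A|=22.9974
9. canonical 4-gon: [(2.4748, 30.3903) (0, 30.1928) (0, 26.3591) (9.0076, 26.2801)]
10. shoelace: 22.9974

Area of P5's cell: 22.9974 (4 vertices)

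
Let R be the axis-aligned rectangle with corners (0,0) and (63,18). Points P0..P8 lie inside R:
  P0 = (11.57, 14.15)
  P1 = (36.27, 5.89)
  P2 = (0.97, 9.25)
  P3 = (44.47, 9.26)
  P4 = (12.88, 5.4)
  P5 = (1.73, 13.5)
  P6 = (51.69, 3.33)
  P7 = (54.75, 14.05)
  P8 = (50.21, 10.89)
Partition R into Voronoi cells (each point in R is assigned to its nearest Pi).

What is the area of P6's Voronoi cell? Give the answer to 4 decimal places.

Area of P6's cell: 122.4116

1. box [0,63]×[0,18]: [(0, 0) (63, 0) (63, 18) (0, 18)]
2. ⊥bis P6·P0 via (31.63,8.74): [(29.2729, 0) (63, 0) (63, 18) (34.1273, 18)]  |A|=563.3978
3. ⊥bis P6·P1 via (43.98,4.61): [(43.2147, 0) (63, 0) (63, 18) (46.203, 18)]  |A|=329.2412
4. ⊥bis P6·P2 via (26.33,6.29): [(43.2147, 0) (63, 0) (63, 18) (46.203, 18)]  |A|=329.2412
5. ⊥bis P6·P3 via (48.08,6.295): [(43.2919, 0.4653) (43.2147, 0) (63, 0) (63, 18) (57.6937, 18)]  |A|=228.4985
6. ⊥bis P6·P4 via (32.285,4.365): [(43.2919, 0.4653) (43.2147, 0) (63, 0) (63, 18) (57.6937, 18)]  |A|=228.4985
7. ⊥bis P6·P5 via (26.71,8.415): [(43.2919, 0.4653) (43.2147, 0) (63, 0) (63, 18) (57.6937, 18)]  |A|=228.4985
8. ⊥bis P6·P7 via (53.22,8.69): [(50.6497, 9.4237) (43.2919, 0.4653) (43.2147, 0) (63, 0) (63, 5.8983)]  |A|=131.0144
9. ⊥bis P6·P8 via (50.95,7.11): [(55.5799, 8.0164) (48.3278, 6.5967) (43.2919, 0.4653) (43.2147, 0) (63, 0) (63, 5.8983)]  |A|=122.4116
10. canonical 6-gon: [(55.5799, 8.0164) (48.3278, 6.5967) (43.2919, 0.4653) (43.2147, 0) (63, 0) (63, 5.8983)]
11. shoelace: 122.4116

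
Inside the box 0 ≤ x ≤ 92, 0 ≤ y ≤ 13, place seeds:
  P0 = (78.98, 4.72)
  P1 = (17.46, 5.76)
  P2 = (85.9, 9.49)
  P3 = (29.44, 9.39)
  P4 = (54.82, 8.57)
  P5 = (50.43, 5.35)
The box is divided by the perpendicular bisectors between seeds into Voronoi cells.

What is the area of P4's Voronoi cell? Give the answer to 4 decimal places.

Area of P4's cell: 180.8884

1. box [0,92]×[0,13]: [(0, 0) (92, 0) (92, 13) (0, 13)]
2. ⊥bis P4·P0 via (66.9,6.645): [(0, 0) (65.8411, 0) (67.9127, 13) (0, 13)]  |A|=869.3996
3. ⊥bis P4·P1 via (36.14,7.165): [(36.6789, 0) (65.8411, 0) (67.9127, 13) (35.7011, 13)]  |A|=398.9294
4. ⊥bis P4·P2 via (70.36,9.03): [(36.6789, 0) (65.8411, 0) (67.9127, 13) (35.7011, 13)]  |A|=398.9294
5. ⊥bis P4·P3 via (42.13,8.98): [(41.8399, 0) (65.8411, 0) (67.9127, 13) (42.2599, 13)]  |A|=322.7513
6. ⊥bis P4·P5 via (52.625,6.96): [(57.7301, 0) (65.8411, 0) (67.9127, 13) (48.1947, 13)]  |A|=180.8884
7. canonical 4-gon: [(57.7301, 0) (65.8411, 0) (67.9127, 13) (48.1947, 13)]
8. shoelace: 180.8884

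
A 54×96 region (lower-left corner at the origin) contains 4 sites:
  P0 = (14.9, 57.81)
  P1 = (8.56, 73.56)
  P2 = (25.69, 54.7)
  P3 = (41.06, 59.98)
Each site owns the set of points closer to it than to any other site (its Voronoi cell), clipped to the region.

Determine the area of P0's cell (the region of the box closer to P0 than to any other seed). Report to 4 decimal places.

1. box [0,54]×[0,96]: [(0, 0) (54, 0) (54, 96) (0, 96)]
2. ⊥bis P0·P1 via (11.73,65.685): [(0, 60.9632) (0, 0) (54, 0) (54, 82.7004)]  |A|=3878.9162
3. ⊥bis P0·P2 via (20.295,56.255): [(24.4939, 70.823) (0, 60.9632) (0, 0) (4.0806, 0)]  |A|=891.1155
4. ⊥bis P0·P3 via (27.98,58.895): [(24.4939, 70.823) (0, 60.9632) (0, 0) (4.0806, 0)]  |A|=891.1155
5. canonical 4-gon: [(24.4939, 70.823) (0, 60.9632) (0, 0) (4.0806, 0)]
6. shoelace: 891.1155

Area of P0's cell: 891.1155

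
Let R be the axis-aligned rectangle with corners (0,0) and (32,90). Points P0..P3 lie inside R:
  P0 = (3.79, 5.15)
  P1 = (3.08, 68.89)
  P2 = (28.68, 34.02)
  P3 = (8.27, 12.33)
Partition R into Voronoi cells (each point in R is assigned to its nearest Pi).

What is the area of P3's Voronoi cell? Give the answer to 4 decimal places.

Area of P3's cell: 690.7606

1. box [0,32]×[0,90]: [(0, 0) (32, 0) (32, 90) (0, 90)]
2. ⊥bis P3·P0 via (6.03,8.74): [(0, 12.5025) (20.0374, 0) (32, 0) (32, 90) (0, 90)]  |A|=2754.7416
3. ⊥bis P3·P1 via (5.675,40.61): [(0, 40.0893) (0, 12.5025) (20.0374, 0) (32, 0) (32, 43.0256)]  |A|=1204.5794
4. ⊥bis P3·P2 via (18.475,23.175): [(0.4556, 40.1311) (0, 40.0893) (0, 12.5025) (20.0374, 0) (32, 0) (32, 10.4482)]  |A|=690.7606
5. canonical 6-gon: [(0.4556, 40.1311) (0, 40.0893) (0, 12.5025) (20.0374, 0) (32, 0) (32, 10.4482)]
6. shoelace: 690.7606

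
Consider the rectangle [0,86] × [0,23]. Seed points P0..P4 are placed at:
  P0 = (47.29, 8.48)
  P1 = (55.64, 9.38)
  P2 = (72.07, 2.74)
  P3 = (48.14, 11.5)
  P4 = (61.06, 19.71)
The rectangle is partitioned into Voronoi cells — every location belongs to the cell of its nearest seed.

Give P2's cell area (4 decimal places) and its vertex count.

1. box [0,86]×[0,23]: [(0, 0) (86, 0) (86, 23) (0, 23)]
2. ⊥bis P2·P0 via (59.68,5.61): [(58.3805, 0) (86, 0) (86, 23) (63.7082, 23)]  |A|=573.9799
3. ⊥bis P2·P1 via (63.855,6.06): [(61.4059, 0) (86, 0) (86, 23) (70.7011, 23)]  |A|=458.7692
4. ⊥bis P2·P3 via (60.105,7.12): [(61.4059, 0) (86, 0) (86, 23) (70.7011, 23)]  |A|=458.7692
5. ⊥bis P2·P4 via (66.565,11.225): [(65.7211, 10.6775) (61.4059, 0) (86, 0) (86, 23) (84.7141, 23)]  |A|=372.4315
6. canonical 5-gon: [(65.7211, 10.6775) (61.4059, 0) (86, 0) (86, 23) (84.7141, 23)]
7. shoelace: 372.4315

Area of P2's cell: 372.4315 (5 vertices)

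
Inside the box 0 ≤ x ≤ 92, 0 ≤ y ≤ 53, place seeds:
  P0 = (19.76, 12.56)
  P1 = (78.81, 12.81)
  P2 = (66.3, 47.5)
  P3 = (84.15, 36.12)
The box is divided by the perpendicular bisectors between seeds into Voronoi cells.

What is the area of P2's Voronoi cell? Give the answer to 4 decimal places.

1. box [0,92]×[0,53]: [(0, 0) (92, 0) (92, 53) (0, 53)]
2. ⊥bis P2·P0 via (43.03,30.03): [(65.5751, 0) (92, 0) (92, 53) (25.7852, 53)]  |A|=2454.9518
3. ⊥bis P2·P1 via (72.555,30.155): [(49.2466, 21.7495) (92, 37.1673) (92, 53) (25.7852, 53)]  |A|=1373.0739
4. ⊥bis P2·P3 via (75.225,41.81): [(49.2466, 21.7495) (66.3733, 27.9257) (82.359, 53) (25.7852, 53)]  |A|=1049.3338
5. canonical 4-gon: [(49.2466, 21.7495) (66.3733, 27.9257) (82.359, 53) (25.7852, 53)]
6. shoelace: 1049.3338

Area of P2's cell: 1049.3338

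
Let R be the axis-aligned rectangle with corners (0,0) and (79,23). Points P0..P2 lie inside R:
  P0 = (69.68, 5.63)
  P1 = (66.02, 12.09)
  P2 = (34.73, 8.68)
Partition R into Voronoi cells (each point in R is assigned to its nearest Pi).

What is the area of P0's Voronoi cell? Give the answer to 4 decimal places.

Area of P0's cell: 203.2843

1. box [0,79]×[0,23]: [(0, 0) (79, 0) (79, 23) (0, 23)]
2. ⊥bis P0·P1 via (67.85,8.86): [(52.2119, 0) (79, 0) (79, 15.1772)]  |A|=203.2843
3. ⊥bis P0·P2 via (52.205,7.155): [(52.2119, 0) (79, 0) (79, 15.1772)]  |A|=203.2843
4. canonical 3-gon: [(52.2119, 0) (79, 0) (79, 15.1772)]
5. shoelace: 203.2843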